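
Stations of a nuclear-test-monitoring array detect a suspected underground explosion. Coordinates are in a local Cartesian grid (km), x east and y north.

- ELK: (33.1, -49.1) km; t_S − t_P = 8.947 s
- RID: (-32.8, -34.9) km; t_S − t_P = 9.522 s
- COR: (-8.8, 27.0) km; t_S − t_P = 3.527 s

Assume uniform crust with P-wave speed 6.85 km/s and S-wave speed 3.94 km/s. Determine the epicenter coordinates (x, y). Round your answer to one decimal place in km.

Distance from S−P lag: d = Δt · v_P v_S / (v_P − v_S) = Δt · (6.85·3.94)/(6.85−3.94) ≈ 9.2746·Δt.
So d_ELK = 82.98, d_RID = 88.31, d_COR = 32.71 km.
Circle about each station: (x − 33.1)² + (y + 49.1)² = 82.98²; (x + 32.8)² + (y + 34.9)² = 88.31²; (x + 8.8)² + (y − 27.0)² = 32.71².
Subtracting pairs of circle equations eliminates x²+y² and gives linear equations (the radical axes):
-131.8 x + 28.4 y = -2125.55
-83.8 x + 152.2 y = 3115.76
Solving the 2×2 system: x ≈ 23.3, y ≈ 33.3 km.
Check against ELK (with the unrounded x, y): √((x − 33.1)²+(y + 49.1)²) = 82.98 ≈ 82.98 km. ✓

x ≈ 23.3 km, y ≈ 33.3 km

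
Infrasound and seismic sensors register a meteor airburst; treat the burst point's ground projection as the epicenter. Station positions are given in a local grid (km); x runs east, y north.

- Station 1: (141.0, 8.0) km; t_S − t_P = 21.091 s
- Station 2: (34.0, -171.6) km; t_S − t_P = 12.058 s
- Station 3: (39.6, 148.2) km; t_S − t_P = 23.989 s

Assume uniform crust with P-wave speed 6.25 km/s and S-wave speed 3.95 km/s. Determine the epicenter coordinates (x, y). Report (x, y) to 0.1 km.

x ≈ -64.3 km, y ≈ -87.4 km

Distance from S−P lag: d = Δt · v_P v_S / (v_P − v_S) = Δt · (6.25·3.95)/(6.25−3.95) ≈ 10.7337·Δt.
So d_Station 1 = 226.38, d_Station 2 = 129.43, d_Station 3 = 257.49 km.
Circle about each station: (x − 141.0)² + (y − 8.0)² = 226.38²; (x − 34.0)² + (y + 171.6)² = 129.43²; (x − 39.6)² + (y − 148.2)² = 257.49².
Subtracting the Station 1 equation from the Station 2 and Station 3 equations removes the quadratic terms:
-214.0 x − 359.2 y = 45153.34
-202.8 x + 280.4 y = -11466.80
Solving the 2×2 system: x ≈ -64.3, y ≈ -87.4 km.
Check against Station 1 (with the unrounded x, y): √((x − 141.0)²+(y − 8.0)²) = 226.38 ≈ 226.38 km. ✓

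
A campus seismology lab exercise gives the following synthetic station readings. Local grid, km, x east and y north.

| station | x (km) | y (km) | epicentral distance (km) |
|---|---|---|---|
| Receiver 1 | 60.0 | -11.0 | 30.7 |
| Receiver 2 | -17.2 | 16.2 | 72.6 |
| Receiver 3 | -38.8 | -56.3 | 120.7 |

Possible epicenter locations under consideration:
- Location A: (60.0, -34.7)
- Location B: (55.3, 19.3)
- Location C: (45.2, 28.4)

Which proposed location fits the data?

Location B

For each candidate, compare |candidate − station| to the reported distance:
Location A: residuals Receiver 1 7.0, Receiver 2 19.9, Receiver 3 19.6 → max 19.9 km
Location B: residuals Receiver 1 0.0, Receiver 2 0.0, Receiver 3 0.0 → max 0.0 km
Location C: residuals Receiver 1 11.4, Receiver 2 9.0, Receiver 3 1.4 → max 11.4 km
Only Location B has all residuals ≈ 0.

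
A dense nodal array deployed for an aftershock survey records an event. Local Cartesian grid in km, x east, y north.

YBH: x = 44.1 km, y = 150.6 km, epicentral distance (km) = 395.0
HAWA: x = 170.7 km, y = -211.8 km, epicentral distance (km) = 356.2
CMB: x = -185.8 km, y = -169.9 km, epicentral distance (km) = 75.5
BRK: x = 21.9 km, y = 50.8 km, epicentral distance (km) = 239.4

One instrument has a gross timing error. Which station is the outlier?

YBH

Solve using three stations at a time. Using HAWA, CMB, BRK (subtract circle equations pairwise → linear system) gives (x, y) ≈ (-166.5, -96.9).
Distances from that point to each station vs reported:
  YBH: calculated 325.0 vs reported 395.0 → residual 70.0 km
  HAWA: calculated 356.2 vs reported 356.2 → residual 0.0 km
  CMB: calculated 75.5 vs reported 75.5 → residual 0.0 km
  BRK: calculated 239.4 vs reported 239.4 → residual 0.0 km
HAWA, CMB, BRK are mutually consistent (residuals ≈ 0); YBH is off by 70.0 km.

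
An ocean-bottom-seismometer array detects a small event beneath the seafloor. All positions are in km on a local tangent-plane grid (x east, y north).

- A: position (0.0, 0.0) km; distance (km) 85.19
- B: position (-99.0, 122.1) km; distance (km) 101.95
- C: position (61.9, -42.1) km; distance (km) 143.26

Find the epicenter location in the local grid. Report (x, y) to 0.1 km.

-4.0 km east, 85.1 km north

Circle about each station: x² + y² = 85.19²; (x + 99.0)² + (y − 122.1)² = 101.95²; (x − 61.9)² + (y + 42.1)² = 143.26².
Subtracting the A equation from the B and C equations removes the quadratic terms:
-198.0 x + 244.2 y = 21572.94
123.8 x − 84.2 y = -7662.07
Solving the 2×2 system: x ≈ -4.0, y ≈ 85.1 km.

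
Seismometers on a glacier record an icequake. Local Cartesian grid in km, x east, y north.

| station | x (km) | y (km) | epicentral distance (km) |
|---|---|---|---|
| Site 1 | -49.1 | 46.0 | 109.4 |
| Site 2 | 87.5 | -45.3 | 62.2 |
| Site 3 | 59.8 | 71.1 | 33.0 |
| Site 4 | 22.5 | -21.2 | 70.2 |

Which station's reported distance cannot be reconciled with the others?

Site 2

Solve using three stations at a time. Using Site 1, Site 3, Site 4 (subtract circle equations pairwise → linear system) gives (x, y) ≈ (60.0, 38.1).
Distances from that point to each station vs reported:
  Site 1: calculated 109.4 vs reported 109.4 → residual 0.0 km
  Site 2: calculated 87.8 vs reported 62.2 → residual 25.6 km
  Site 3: calculated 33.0 vs reported 33.0 → residual 0.0 km
  Site 4: calculated 70.2 vs reported 70.2 → residual 0.0 km
Site 1, Site 3, Site 4 are mutually consistent (residuals ≈ 0); Site 2 is off by 25.6 km.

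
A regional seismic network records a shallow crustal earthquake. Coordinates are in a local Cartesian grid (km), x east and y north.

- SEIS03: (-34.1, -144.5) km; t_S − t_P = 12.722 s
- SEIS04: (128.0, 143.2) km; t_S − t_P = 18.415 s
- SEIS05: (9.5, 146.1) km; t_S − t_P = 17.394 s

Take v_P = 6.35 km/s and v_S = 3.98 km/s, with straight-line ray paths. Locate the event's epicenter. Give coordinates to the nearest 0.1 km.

(46.8, -35.6)

Distance from S−P lag: d = Δt · v_P v_S / (v_P − v_S) = Δt · (6.35·3.98)/(6.35−3.98) ≈ 10.6637·Δt.
So d_SEIS03 = 135.66, d_SEIS04 = 196.37, d_SEIS05 = 185.48 km.
Circle about each station: (x + 34.1)² + (y + 144.5)² = 135.66²; (x − 128.0)² + (y − 143.2)² = 196.37²; (x − 9.5)² + (y − 146.1)² = 185.48².
Subtracting the SEIS03 equation from the SEIS04 and SEIS05 equations removes the quadratic terms:
324.2 x + 575.4 y = -5310.36
87.2 x + 581.2 y = -16606.79
Solving the 2×2 system: x ≈ 46.8, y ≈ -35.6 km.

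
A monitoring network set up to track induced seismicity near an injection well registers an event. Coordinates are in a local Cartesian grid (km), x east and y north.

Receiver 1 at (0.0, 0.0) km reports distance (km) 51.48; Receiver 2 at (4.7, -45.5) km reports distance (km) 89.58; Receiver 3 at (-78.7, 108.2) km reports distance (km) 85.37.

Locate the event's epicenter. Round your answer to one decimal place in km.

x ≈ -40.4 km, y ≈ 31.9 km

Circle about each station: x² + y² = 51.48²; (x − 4.7)² + (y + 45.5)² = 89.58²; (x + 78.7)² + (y − 108.2)² = 85.37².
Subtracting pairs of circle equations eliminates x²+y² and gives linear equations (the radical axes):
9.4 x − 91.0 y = -3282.05
-157.4 x + 216.4 y = 13263.08
Solving the 2×2 system: x ≈ -40.4, y ≈ 31.9 km.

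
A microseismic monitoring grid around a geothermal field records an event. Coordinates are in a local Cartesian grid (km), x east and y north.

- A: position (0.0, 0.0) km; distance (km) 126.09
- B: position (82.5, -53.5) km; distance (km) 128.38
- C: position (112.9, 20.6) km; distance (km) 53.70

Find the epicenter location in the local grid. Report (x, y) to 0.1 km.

Circle about each station: x² + y² = 126.09²; (x − 82.5)² + (y + 53.5)² = 128.38²; (x − 112.9)² + (y − 20.6)² = 53.70².
Subtracting the A equation from the B and C equations removes the quadratic terms:
165.0 x − 107.0 y = 9085.76
225.8 x + 41.2 y = 26185.77
Solving the 2×2 system: x ≈ 102.6, y ≈ 73.3 km.

(102.6, 73.3)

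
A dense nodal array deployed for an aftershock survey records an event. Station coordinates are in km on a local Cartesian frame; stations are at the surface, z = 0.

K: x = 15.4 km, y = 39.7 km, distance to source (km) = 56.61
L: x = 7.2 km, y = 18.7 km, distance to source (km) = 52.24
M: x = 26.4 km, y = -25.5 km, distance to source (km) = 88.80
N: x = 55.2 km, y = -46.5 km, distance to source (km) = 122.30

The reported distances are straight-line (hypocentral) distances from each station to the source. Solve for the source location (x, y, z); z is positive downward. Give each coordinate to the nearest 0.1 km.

Each station gives a sphere (x−x_i)² + (y−y_i)² + z² = d_i² (stations at z=0).
Subtracting the K sphere from L and M: z² cancels, leaving linear equations in x and y:
-16.4 x − 42.0 y = -936.05
22.0 x − 130.4 y = -5146.79
Solving: x ≈ -30.727, y ≈ 34.285 km (keep extra digits for the depth step; rounded: -30.7, 34.3).
Then from the K sphere: z² = 56.61² − (x − 15.4)² − (y − 39.7)² with x = -30.727, y = 34.285, so z ≈ 32.368 ≈ 32.4 km.

x ≈ -30.7 km, y ≈ 34.3 km, depth ≈ 32.4 km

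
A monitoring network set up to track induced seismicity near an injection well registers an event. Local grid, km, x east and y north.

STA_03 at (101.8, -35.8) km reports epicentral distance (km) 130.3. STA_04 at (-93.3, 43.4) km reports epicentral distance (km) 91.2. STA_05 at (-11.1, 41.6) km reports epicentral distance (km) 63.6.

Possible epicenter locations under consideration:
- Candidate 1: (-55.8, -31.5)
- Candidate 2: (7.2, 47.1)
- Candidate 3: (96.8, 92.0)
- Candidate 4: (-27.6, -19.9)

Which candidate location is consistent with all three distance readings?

For each candidate, compare |candidate − station| to the reported distance:
Candidate 1: residuals STA_03 27.4, STA_04 7.4, STA_05 22.1 → max 27.4 km
Candidate 2: residuals STA_03 4.5, STA_04 9.4, STA_05 44.5 → max 44.5 km
Candidate 3: residuals STA_03 2.4, STA_04 105.0, STA_05 55.5 → max 105.0 km
Candidate 4: residuals STA_03 0.1, STA_04 0.0, STA_05 0.1 → max 0.1 km
Only Candidate 4 has all residuals ≈ 0.

Candidate 4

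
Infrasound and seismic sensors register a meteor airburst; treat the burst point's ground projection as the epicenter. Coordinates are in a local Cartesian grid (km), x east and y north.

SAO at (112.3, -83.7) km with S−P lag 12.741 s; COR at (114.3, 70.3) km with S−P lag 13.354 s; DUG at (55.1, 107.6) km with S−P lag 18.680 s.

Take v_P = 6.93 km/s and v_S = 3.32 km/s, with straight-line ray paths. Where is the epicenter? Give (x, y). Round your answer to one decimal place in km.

(81.9, -8.4)

Distance from S−P lag: d = Δt · v_P v_S / (v_P − v_S) = Δt · (6.93·3.32)/(6.93−3.32) ≈ 6.3733·Δt.
So d_SAO = 81.20, d_COR = 85.11, d_DUG = 119.05 km.
Circle about each station: (x − 112.3)² + (y + 83.7)² = 81.20²; (x − 114.3)² + (y − 70.3)² = 85.11²; (x − 55.1)² + (y − 107.6)² = 119.05².
Subtracting pairs of circle equations eliminates x²+y² and gives linear equations (the radical axes):
4.0 x + 308.0 y = -2260.67
-114.4 x + 382.6 y = -12582.67
Solving the 2×2 system: x ≈ 81.9, y ≈ -8.4 km.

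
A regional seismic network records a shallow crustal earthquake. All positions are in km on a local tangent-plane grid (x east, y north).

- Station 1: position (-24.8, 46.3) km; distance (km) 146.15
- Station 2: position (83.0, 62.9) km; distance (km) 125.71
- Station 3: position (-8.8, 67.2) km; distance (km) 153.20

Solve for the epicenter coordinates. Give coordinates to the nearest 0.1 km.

(72.9, -62.4)

Circle about each station: (x + 24.8)² + (y − 46.3)² = 146.15²; (x − 83.0)² + (y − 62.9)² = 125.71²; (x + 8.8)² + (y − 67.2)² = 153.20².
Subtracting the Station 1 equation from the Station 2 and Station 3 equations removes the quadratic terms:
215.6 x + 33.2 y = 13643.50
32.0 x + 41.8 y = -275.87
Solving the 2×2 system: x ≈ 72.9, y ≈ -62.4 km.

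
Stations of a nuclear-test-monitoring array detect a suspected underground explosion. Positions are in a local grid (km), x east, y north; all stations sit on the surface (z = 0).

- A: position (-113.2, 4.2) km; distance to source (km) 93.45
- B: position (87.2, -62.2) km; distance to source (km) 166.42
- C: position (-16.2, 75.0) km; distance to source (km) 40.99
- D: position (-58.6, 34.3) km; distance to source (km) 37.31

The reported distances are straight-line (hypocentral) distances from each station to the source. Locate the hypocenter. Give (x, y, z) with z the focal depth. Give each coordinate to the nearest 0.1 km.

x ≈ -34.7 km, y ≈ 48.3 km, depth ≈ 25.0 km

Each station gives a sphere (x−x_i)² + (y−y_i)² + z² = d_i² (stations at z=0).
Subtracting the A sphere from B and C: z² cancels, leaving linear equations in x and y:
400.8 x − 132.8 y = -20321.91
194.0 x + 141.6 y = 108.28
Solving: x ≈ -34.699, y ≈ 48.304 km (keep extra digits for the depth step; rounded: -34.7, 48.3).
Then from the A sphere: z² = 93.45² − (x + 113.2)² − (y − 4.2)² with x = -34.699, y = 48.304, so z ≈ 25.007 ≈ 25.0 km.
Check against D (with the unrounded solution): distance 37.32 ≈ 37.31 km. ✓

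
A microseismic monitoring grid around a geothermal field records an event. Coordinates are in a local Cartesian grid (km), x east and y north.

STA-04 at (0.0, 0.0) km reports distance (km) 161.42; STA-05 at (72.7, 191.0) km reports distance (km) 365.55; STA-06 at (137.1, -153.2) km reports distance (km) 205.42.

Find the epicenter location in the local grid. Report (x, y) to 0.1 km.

Circle about each station: x² + y² = 161.42²; (x − 72.7)² + (y − 191.0)² = 365.55²; (x − 137.1)² + (y + 153.2)² = 205.42².
Subtracting pairs of circle equations eliminates x²+y² and gives linear equations (the radical axes):
145.4 x + 382.0 y = -65804.10
274.2 x − 306.4 y = 26125.69
Solving the 2×2 system: x ≈ -68.2, y ≈ -146.3 km.
Check against STA-04 (with the unrounded x, y): √(x²+y²) = 161.42 ≈ 161.42 km. ✓

x ≈ -68.2 km, y ≈ -146.3 km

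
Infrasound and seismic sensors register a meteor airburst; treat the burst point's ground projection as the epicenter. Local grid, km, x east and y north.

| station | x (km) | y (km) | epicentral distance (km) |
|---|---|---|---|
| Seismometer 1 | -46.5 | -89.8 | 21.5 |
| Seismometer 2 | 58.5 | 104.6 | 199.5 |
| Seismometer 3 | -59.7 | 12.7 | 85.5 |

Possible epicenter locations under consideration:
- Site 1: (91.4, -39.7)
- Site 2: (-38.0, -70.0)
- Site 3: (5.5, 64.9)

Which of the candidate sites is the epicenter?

Site 2

For each candidate, compare |candidate − station| to the reported distance:
Site 1: residuals Seismometer 1 125.2, Seismometer 2 51.5, Seismometer 3 74.4 → max 125.2 km
Site 2: residuals Seismometer 1 0.0, Seismometer 2 0.0, Seismometer 3 0.0 → max 0.0 km
Site 3: residuals Seismometer 1 141.7, Seismometer 2 133.3, Seismometer 3 2.0 → max 141.7 km
Only Site 2 has all residuals ≈ 0.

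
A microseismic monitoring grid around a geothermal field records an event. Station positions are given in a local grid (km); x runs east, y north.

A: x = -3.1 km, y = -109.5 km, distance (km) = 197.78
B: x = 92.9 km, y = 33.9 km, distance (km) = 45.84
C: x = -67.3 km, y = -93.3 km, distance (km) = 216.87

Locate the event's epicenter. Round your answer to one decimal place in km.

Circle about each station: (x + 3.1)² + (y + 109.5)² = 197.78²; (x − 92.9)² + (y − 33.9)² = 45.84²; (x + 67.3)² + (y + 93.3)² = 216.87².
Subtracting the A equation from the B and C equations removes the quadratic terms:
192.0 x + 286.8 y = 34795.38
-128.4 x + 32.4 y = -6681.35
Solving the 2×2 system: x ≈ 70.7, y ≈ 74.0 km.

x ≈ 70.7 km, y ≈ 74.0 km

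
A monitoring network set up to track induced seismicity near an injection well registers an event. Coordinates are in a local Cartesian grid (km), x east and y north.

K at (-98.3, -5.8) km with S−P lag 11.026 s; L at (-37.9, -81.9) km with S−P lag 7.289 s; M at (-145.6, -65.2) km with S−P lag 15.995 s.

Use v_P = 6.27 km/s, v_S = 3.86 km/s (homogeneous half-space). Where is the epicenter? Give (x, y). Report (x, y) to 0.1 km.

Distance from S−P lag: d = Δt · v_P v_S / (v_P − v_S) = Δt · (6.27·3.86)/(6.27−3.86) ≈ 10.0424·Δt.
So d_K = 110.73, d_L = 73.20, d_M = 160.63 km.
Circle about each station: (x + 98.3)² + (y + 5.8)² = 110.73²; (x + 37.9)² + (y + 81.9)² = 73.20²; (x + 145.6)² + (y + 65.2)² = 160.63².
Subtracting pairs of circle equations eliminates x²+y² and gives linear equations (the radical axes):
120.8 x − 152.2 y = 5350.38
-94.6 x − 118.8 y = 2213.01
Solving the 2×2 system: x ≈ 10.4, y ≈ -26.9 km.

(10.4, -26.9)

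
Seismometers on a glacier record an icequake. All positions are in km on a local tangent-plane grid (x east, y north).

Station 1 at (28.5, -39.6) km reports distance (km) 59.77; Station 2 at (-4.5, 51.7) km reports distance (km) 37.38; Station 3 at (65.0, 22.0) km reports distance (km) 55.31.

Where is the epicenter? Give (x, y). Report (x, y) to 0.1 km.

Circle about each station: (x − 28.5)² + (y + 39.6)² = 59.77²; (x + 4.5)² + (y − 51.7)² = 37.38²; (x − 65.0)² + (y − 22.0)² = 55.31².
Subtracting the Station 1 equation from the Station 2 and Station 3 equations removes the quadratic terms:
-66.0 x + 182.6 y = 2487.92
73.0 x + 123.2 y = 2841.85
Solving the 2×2 system: x ≈ 9.9, y ≈ 17.2 km.
Check against Station 1 (with the unrounded x, y): √((x − 28.5)²+(y + 39.6)²) = 59.77 ≈ 59.77 km. ✓

x ≈ 9.9 km, y ≈ 17.2 km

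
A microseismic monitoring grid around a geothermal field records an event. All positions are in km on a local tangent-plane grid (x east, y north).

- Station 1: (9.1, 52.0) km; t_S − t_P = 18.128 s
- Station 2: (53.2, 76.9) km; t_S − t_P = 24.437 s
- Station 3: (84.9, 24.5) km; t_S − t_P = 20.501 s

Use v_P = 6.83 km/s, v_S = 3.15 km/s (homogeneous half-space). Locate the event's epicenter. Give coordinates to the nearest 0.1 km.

Distance from S−P lag: d = Δt · v_P v_S / (v_P − v_S) = Δt · (6.83·3.15)/(6.83−3.15) ≈ 5.8463·Δt.
So d_Station 1 = 105.98, d_Station 2 = 142.87, d_Station 3 = 119.86 km.
Circle about each station: (x − 9.1)² + (y − 52.0)² = 105.98²; (x − 53.2)² + (y − 76.9)² = 142.87²; (x − 84.9)² + (y − 24.5)² = 119.86².
Subtracting pairs of circle equations eliminates x²+y² and gives linear equations (the radical axes):
88.2 x + 49.8 y = -3223.04
151.6 x − 55.0 y = 1886.79
Solving the 2×2 system: x ≈ -6.7, y ≈ -52.8 km.

x ≈ -6.7 km, y ≈ -52.8 km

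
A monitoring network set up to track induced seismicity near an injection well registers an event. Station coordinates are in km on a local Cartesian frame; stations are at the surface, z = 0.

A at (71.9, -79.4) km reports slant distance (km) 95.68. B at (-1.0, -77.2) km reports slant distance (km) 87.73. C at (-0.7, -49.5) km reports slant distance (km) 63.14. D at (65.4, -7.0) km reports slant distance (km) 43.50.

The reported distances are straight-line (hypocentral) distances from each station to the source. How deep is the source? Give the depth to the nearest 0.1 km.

z ≈ 19.5 km

Each station gives a sphere (x−x_i)² + (y−y_i)² + z² = d_i² (stations at z=0).
Subtracting the A sphere from B and C: z² cancels, leaving linear equations in x and y:
-145.8 x + 4.4 y = -4055.02
-145.2 x + 59.8 y = -3855.23
Solving: x ≈ 27.912, y ≈ 3.304 km (keep extra digits for the depth step; rounded: 27.9, 3.3).
Then from the A sphere: z² = 95.68² − (x − 71.9)² − (y + 79.4)² with x = 27.912, y = 3.304, so z ≈ 19.488 ≈ 19.5 km.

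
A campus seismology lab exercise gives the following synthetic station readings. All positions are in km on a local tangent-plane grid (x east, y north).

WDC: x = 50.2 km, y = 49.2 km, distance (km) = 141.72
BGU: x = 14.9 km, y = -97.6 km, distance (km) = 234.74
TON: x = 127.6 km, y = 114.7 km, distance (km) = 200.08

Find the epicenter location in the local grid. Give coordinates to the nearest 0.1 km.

Circle about each station: (x − 50.2)² + (y − 49.2)² = 141.72²; (x − 14.9)² + (y + 97.6)² = 234.74²; (x − 127.6)² + (y − 114.7)² = 200.08².
Subtracting the WDC equation from the BGU and TON equations removes the quadratic terms:
-70.6 x − 293.6 y = -30211.22
154.8 x + 131.0 y = 4549.72
Solving the 2×2 system: x ≈ -72.4, y ≈ 120.3 km.

-72.4 km east, 120.3 km north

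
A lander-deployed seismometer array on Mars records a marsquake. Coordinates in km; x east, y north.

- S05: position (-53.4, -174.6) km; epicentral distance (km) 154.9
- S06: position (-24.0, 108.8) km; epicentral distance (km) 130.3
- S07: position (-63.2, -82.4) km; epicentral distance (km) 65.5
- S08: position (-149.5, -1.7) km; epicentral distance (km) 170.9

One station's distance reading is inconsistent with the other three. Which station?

S08

Solve using three stations at a time. Using S05, S06, S07 (subtract circle equations pairwise → linear system) gives (x, y) ≈ (-43.3, -20.0).
Distances from that point to each station vs reported:
  S05: calculated 154.9 vs reported 154.9 → residual 0.0 km
  S06: calculated 130.3 vs reported 130.3 → residual 0.0 km
  S07: calculated 65.5 vs reported 65.5 → residual 0.0 km
  S08: calculated 107.8 vs reported 170.9 → residual 63.1 km
S05, S06, S07 are mutually consistent (residuals ≈ 0); S08 is off by 63.1 km.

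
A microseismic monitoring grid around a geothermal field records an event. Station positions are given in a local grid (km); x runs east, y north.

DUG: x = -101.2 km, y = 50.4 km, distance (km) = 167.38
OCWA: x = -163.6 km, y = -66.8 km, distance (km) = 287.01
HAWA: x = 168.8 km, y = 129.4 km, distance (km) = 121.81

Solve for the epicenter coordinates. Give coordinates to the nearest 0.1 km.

(47.0, 128.2)

Circle about each station: (x + 101.2)² + (y − 50.4)² = 167.38²; (x + 163.6)² + (y + 66.8)² = 287.01²; (x − 168.8)² + (y − 129.4)² = 121.81².
Subtracting the DUG equation from the OCWA and HAWA equations removes the quadratic terms:
-124.8 x − 234.4 y = -35913.08
540.0 x + 158.0 y = 45634.59
Solving the 2×2 system: x ≈ 47.0, y ≈ 128.2 km.
Check against DUG (with the unrounded x, y): √((x + 101.2)²+(y − 50.4)²) = 167.38 ≈ 167.38 km. ✓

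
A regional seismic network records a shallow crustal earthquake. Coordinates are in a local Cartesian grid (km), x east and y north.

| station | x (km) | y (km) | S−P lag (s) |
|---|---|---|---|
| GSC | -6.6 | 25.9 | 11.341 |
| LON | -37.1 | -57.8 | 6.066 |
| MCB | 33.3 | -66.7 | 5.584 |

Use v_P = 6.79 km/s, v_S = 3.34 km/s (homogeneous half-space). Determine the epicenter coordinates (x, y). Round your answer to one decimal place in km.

Distance from S−P lag: d = Δt · v_P v_S / (v_P − v_S) = Δt · (6.79·3.34)/(6.79−3.34) ≈ 6.5735·Δt.
So d_GSC = 74.55, d_LON = 39.87, d_MCB = 36.71 km.
Circle about each station: (x + 6.6)² + (y − 25.9)² = 74.55²; (x + 37.1)² + (y + 57.8)² = 39.87²; (x − 33.3)² + (y + 66.7)² = 36.71².
Subtracting pairs of circle equations eliminates x²+y² and gives linear equations (the radical axes):
-61.0 x − 167.4 y = 7970.97
79.8 x − 185.2 y = 9053.49
Solving the 2×2 system: x ≈ 1.6, y ≈ -48.2 km.
Check against GSC (with the unrounded x, y): √((x + 6.6)²+(y − 25.9)²) = 74.55 ≈ 74.55 km. ✓

x ≈ 1.6 km, y ≈ -48.2 km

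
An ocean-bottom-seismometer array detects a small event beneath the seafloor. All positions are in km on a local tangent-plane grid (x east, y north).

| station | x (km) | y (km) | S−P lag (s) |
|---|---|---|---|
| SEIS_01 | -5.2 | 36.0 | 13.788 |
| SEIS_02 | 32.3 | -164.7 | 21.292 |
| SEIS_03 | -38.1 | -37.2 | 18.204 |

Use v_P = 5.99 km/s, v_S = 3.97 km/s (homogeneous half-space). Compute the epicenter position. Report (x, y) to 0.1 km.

Distance from S−P lag: d = Δt · v_P v_S / (v_P − v_S) = Δt · (5.99·3.97)/(5.99−3.97) ≈ 11.7724·Δt.
So d_SEIS_01 = 162.32, d_SEIS_02 = 250.66, d_SEIS_03 = 214.31 km.
Circle about each station: (x + 5.2)² + (y − 36.0)² = 162.32²; (x − 32.3)² + (y + 164.7)² = 250.66²; (x + 38.1)² + (y + 37.2)² = 214.31².
Subtracting pairs of circle equations eliminates x²+y² and gives linear equations (the radical axes):
75.0 x − 401.4 y = -9636.31
-65.8 x − 146.4 y = -18068.58
Solving the 2×2 system: x ≈ 156.2, y ≈ 53.2 km.

x ≈ 156.2 km, y ≈ 53.2 km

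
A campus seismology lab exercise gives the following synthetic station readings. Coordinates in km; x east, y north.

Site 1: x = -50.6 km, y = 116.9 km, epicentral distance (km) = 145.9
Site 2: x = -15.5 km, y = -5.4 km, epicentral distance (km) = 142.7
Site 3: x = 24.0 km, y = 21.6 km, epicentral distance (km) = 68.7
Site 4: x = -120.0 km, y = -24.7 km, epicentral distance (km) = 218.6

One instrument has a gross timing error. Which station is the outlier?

Solve using three stations at a time. Using Site 1, Site 3, Site 4 (subtract circle equations pairwise → linear system) gives (x, y) ≈ (82.6, 57.4).
Distances from that point to each station vs reported:
  Site 1: calculated 145.9 vs reported 145.9 → residual 0.0 km
  Site 2: calculated 116.5 vs reported 142.7 → residual 26.2 km
  Site 3: calculated 68.7 vs reported 68.7 → residual 0.0 km
  Site 4: calculated 218.6 vs reported 218.6 → residual 0.0 km
Site 1, Site 3, Site 4 are mutually consistent (residuals ≈ 0); Site 2 is off by 26.2 km.

Site 2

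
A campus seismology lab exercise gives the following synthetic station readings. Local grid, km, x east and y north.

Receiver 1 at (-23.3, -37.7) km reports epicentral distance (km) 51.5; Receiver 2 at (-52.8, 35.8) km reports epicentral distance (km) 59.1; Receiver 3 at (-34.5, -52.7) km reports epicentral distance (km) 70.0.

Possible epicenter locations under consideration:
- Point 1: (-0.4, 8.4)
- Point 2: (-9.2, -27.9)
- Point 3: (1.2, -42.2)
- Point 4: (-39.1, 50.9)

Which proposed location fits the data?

Point 1

For each candidate, compare |candidate − station| to the reported distance:
Point 1: residuals Receiver 1 0.0, Receiver 2 0.0, Receiver 3 0.0 → max 0.0 km
Point 2: residuals Receiver 1 34.3, Receiver 2 18.1, Receiver 3 34.6 → max 34.6 km
Point 3: residuals Receiver 1 26.6, Receiver 2 35.8, Receiver 3 32.8 → max 35.8 km
Point 4: residuals Receiver 1 38.5, Receiver 2 38.7, Receiver 3 33.7 → max 38.7 km
Only Point 1 has all residuals ≈ 0.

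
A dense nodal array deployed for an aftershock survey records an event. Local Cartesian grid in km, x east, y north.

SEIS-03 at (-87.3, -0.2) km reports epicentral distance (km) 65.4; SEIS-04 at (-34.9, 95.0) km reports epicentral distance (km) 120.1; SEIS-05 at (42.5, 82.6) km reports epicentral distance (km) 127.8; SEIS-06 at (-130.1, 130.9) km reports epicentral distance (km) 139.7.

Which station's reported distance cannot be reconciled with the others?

Solve using three stations at a time. Using SEIS-03, SEIS-04, SEIS-05 (subtract circle equations pairwise → linear system) gives (x, y) ≈ (-26.7, -24.8).
Distances from that point to each station vs reported:
  SEIS-03: calculated 65.4 vs reported 65.4 → residual 0.0 km
  SEIS-04: calculated 120.1 vs reported 120.1 → residual 0.0 km
  SEIS-05: calculated 127.8 vs reported 127.8 → residual 0.0 km
  SEIS-06: calculated 186.9 vs reported 139.7 → residual 47.2 km
SEIS-03, SEIS-04, SEIS-05 are mutually consistent (residuals ≈ 0); SEIS-06 is off by 47.2 km.

SEIS-06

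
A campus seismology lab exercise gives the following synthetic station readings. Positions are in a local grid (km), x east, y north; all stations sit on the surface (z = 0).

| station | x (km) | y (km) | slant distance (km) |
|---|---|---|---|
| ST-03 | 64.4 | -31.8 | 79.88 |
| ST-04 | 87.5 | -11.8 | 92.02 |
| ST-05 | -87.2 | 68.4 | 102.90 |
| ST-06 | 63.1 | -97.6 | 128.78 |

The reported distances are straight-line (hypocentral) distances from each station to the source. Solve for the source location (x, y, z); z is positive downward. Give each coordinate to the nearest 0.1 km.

Each station gives a sphere (x−x_i)² + (y−y_i)² + z² = d_i² (stations at z=0).
Subtracting the ST-03 sphere from ST-04 and ST-05: z² cancels, leaving linear equations in x and y:
46.2 x + 40.0 y = 550.02
-303.2 x + 200.4 y = 2916.20
Solving: x ≈ -0.300, y ≈ 14.098 km (keep extra digits for the depth step; rounded: -0.3, 14.1).
Then from the ST-03 sphere: z² = 79.88² − (x − 64.4)² − (y + 31.8)² with x = -0.300, y = 14.098, so z ≈ 9.386 ≈ 9.4 km.

x ≈ -0.3 km, y ≈ 14.1 km, depth ≈ 9.4 km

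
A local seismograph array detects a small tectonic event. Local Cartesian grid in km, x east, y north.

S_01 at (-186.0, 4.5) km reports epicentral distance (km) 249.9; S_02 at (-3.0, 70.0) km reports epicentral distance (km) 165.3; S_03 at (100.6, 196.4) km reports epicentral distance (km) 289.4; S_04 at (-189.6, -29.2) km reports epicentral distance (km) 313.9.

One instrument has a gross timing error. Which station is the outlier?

S_04

Solve using three stations at a time. Using S_01, S_02, S_03 (subtract circle equations pairwise → linear system) gives (x, y) ≈ (46.3, -88.0).
Distances from that point to each station vs reported:
  S_01: calculated 250.0 vs reported 249.9 → residual 0.1 km
  S_02: calculated 165.5 vs reported 165.3 → residual 0.2 km
  S_03: calculated 289.5 vs reported 289.4 → residual 0.1 km
  S_04: calculated 243.1 vs reported 313.9 → residual 70.8 km
S_01, S_02, S_03 are mutually consistent (residuals ≈ 0); S_04 is off by 70.8 km.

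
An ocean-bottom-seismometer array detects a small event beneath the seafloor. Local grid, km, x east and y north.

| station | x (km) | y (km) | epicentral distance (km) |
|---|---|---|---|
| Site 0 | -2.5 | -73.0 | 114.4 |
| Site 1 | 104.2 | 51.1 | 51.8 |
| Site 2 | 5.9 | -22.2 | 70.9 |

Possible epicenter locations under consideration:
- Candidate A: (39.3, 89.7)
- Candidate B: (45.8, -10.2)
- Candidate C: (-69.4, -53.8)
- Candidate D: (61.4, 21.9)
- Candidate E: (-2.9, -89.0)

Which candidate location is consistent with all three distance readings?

For each candidate, compare |candidate − station| to the reported distance:
Candidate A: residuals Site 0 53.6, Site 1 23.7, Site 2 45.9 → max 53.6 km
Candidate B: residuals Site 0 35.2, Site 1 32.9, Site 2 29.2 → max 35.2 km
Candidate C: residuals Site 0 44.8, Site 1 151.0, Site 2 10.8 → max 151.0 km
Candidate D: residuals Site 0 0.0, Site 1 0.0, Site 2 0.0 → max 0.0 km
Candidate E: residuals Site 0 98.4, Site 1 124.5, Site 2 3.5 → max 124.5 km
Only Candidate D has all residuals ≈ 0.

Candidate D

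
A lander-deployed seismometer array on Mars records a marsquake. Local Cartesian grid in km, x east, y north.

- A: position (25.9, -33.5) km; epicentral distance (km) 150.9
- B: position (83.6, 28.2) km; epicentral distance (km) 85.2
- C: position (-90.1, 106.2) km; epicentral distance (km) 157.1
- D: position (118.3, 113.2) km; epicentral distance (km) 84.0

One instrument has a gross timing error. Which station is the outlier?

Solve using three stations at a time. Using A, B, C (subtract circle equations pairwise → linear system) gives (x, y) ≈ (66.9, 111.7).
Distances from that point to each station vs reported:
  A: calculated 150.9 vs reported 150.9 → residual 0.0 km
  B: calculated 85.2 vs reported 85.2 → residual 0.0 km
  C: calculated 157.1 vs reported 157.1 → residual 0.0 km
  D: calculated 51.4 vs reported 84.0 → residual 32.6 km
A, B, C are mutually consistent (residuals ≈ 0); D is off by 32.6 km.

D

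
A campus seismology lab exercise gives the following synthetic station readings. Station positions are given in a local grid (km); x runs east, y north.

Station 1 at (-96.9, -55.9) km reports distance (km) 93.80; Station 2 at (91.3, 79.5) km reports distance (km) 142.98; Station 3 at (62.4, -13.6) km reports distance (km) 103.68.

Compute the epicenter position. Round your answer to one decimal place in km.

x ≈ -36.9 km, y ≈ 16.2 km

Circle about each station: (x + 96.9)² + (y + 55.9)² = 93.80²; (x − 91.3)² + (y − 79.5)² = 142.98²; (x − 62.4)² + (y + 13.6)² = 103.68².
Subtracting the Station 1 equation from the Station 2 and Station 3 equations removes the quadratic terms:
376.4 x + 270.8 y = -9503.32
318.6 x + 84.6 y = -10386.80
Solving the 2×2 system: x ≈ -36.9, y ≈ 16.2 km.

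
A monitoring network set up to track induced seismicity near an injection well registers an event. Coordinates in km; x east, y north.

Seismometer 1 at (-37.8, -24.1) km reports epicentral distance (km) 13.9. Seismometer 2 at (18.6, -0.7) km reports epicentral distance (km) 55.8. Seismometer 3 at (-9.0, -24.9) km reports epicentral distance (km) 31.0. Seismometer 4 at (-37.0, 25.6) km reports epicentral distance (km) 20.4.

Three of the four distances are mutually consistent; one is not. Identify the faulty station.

Solve using three stations at a time. Using Seismometer 1, Seismometer 2, Seismometer 3 (subtract circle equations pairwise → linear system) gives (x, y) ≈ (-36.3, -10.4).
Distances from that point to each station vs reported:
  Seismometer 1: calculated 13.8 vs reported 13.9 → residual 0.1 km
  Seismometer 2: calculated 55.8 vs reported 55.8 → residual 0.0 km
  Seismometer 3: calculated 31.0 vs reported 31.0 → residual 0.0 km
  Seismometer 4: calculated 36.0 vs reported 20.4 → residual 15.6 km
Seismometer 1, Seismometer 2, Seismometer 3 are mutually consistent (residuals ≈ 0); Seismometer 4 is off by 15.6 km.

Seismometer 4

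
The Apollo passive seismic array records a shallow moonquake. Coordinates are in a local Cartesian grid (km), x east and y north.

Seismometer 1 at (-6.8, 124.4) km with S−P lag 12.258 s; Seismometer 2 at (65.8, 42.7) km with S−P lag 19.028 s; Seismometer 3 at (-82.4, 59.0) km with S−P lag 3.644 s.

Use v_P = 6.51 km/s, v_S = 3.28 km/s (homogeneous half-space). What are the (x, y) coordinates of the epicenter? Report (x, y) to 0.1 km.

Distance from S−P lag: d = Δt · v_P v_S / (v_P − v_S) = Δt · (6.51·3.28)/(6.51−3.28) ≈ 6.6108·Δt.
So d_Seismometer 1 = 81.03, d_Seismometer 2 = 125.79, d_Seismometer 3 = 24.09 km.
Circle about each station: (x + 6.8)² + (y − 124.4)² = 81.03²; (x − 65.8)² + (y − 42.7)² = 125.79²; (x + 82.4)² + (y − 59.0)² = 24.09².
Subtracting pairs of circle equations eliminates x²+y² and gives linear equations (the radical axes):
145.2 x − 163.4 y = -18625.93
-151.2 x − 130.8 y = 734.69
Solving the 2×2 system: x ≈ -58.5, y ≈ 62.0 km.
Check against Seismometer 1 (with the unrounded x, y): √((x + 6.8)²+(y − 124.4)²) = 81.03 ≈ 81.03 km. ✓

-58.5 km east, 62.0 km north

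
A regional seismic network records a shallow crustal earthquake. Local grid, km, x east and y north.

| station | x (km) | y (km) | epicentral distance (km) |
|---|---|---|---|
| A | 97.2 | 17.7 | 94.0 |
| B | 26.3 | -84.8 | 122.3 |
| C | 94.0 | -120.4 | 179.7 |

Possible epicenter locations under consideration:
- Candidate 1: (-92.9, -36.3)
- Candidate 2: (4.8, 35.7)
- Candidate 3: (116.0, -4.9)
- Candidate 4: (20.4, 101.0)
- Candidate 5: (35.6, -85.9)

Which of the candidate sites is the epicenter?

Candidate 2

For each candidate, compare |candidate − station| to the reported distance:
Candidate 1: residuals A 103.6, B 6.4, C 25.2 → max 103.6 km
Candidate 2: residuals A 0.1, B 0.1, C 0.1 → max 0.1 km
Candidate 3: residuals A 64.6, B 2.2, C 62.1 → max 64.6 km
Candidate 4: residuals A 19.3, B 63.6, C 53.6 → max 63.6 km
Candidate 5: residuals A 26.5, B 112.9, C 111.9 → max 112.9 km
Only Candidate 2 has all residuals ≈ 0.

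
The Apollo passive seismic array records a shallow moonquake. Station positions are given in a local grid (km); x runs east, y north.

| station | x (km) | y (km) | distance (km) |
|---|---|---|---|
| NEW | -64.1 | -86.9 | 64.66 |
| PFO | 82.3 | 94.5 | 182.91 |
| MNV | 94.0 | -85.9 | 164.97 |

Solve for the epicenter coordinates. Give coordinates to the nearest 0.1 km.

Circle about each station: (x + 64.1)² + (y + 86.9)² = 64.66²; (x − 82.3)² + (y − 94.5)² = 182.91²; (x − 94.0)² + (y + 85.9)² = 164.97².
Subtracting pairs of circle equations eliminates x²+y² and gives linear equations (the radical axes):
292.8 x + 362.8 y = -25232.03
316.2 x + 2.0 y = -18479.80
Solving the 2×2 system: x ≈ -58.3, y ≈ -22.5 km.
Check against NEW (with the unrounded x, y): √((x + 64.1)²+(y + 86.9)²) = 64.66 ≈ 64.66 km. ✓

x ≈ -58.3 km, y ≈ -22.5 km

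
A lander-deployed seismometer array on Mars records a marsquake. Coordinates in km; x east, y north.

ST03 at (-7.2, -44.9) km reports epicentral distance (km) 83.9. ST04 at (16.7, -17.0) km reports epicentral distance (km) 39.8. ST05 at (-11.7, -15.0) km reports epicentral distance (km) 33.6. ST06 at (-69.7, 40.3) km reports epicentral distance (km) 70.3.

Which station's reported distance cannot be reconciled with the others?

ST03

Solve using three stations at a time. Using ST04, ST05, ST06 (subtract circle equations pairwise → linear system) gives (x, y) ≈ (-3.1, 17.6).
Distances from that point to each station vs reported:
  ST03: calculated 62.6 vs reported 83.9 → residual 21.3 km
  ST04: calculated 39.9 vs reported 39.8 → residual 0.1 km
  ST05: calculated 33.7 vs reported 33.6 → residual 0.1 km
  ST06: calculated 70.3 vs reported 70.3 → residual 0.0 km
ST04, ST05, ST06 are mutually consistent (residuals ≈ 0); ST03 is off by 21.3 km.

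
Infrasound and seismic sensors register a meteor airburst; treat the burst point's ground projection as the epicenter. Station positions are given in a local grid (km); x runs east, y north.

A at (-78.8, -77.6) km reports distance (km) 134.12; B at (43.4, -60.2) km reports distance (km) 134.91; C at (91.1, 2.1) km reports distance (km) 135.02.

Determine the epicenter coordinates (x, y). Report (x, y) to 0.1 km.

(-35.4, 49.3)

Circle about each station: (x + 78.8)² + (y + 77.6)² = 134.12²; (x − 43.4)² + (y + 60.2)² = 134.91²; (x − 91.1)² + (y − 2.1)² = 135.02².
Subtracting pairs of circle equations eliminates x²+y² and gives linear equations (the radical axes):
244.4 x + 34.8 y = -6936.13
339.8 x + 159.4 y = -4169.81
Solving the 2×2 system: x ≈ -35.4, y ≈ 49.3 km.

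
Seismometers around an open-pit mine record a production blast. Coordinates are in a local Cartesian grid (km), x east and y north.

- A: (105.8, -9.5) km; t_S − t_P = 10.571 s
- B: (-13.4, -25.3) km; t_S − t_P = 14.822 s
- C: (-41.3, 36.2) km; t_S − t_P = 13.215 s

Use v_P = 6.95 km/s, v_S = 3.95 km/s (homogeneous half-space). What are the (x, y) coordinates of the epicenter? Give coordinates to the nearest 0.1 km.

(71.1, 80.8)

Distance from S−P lag: d = Δt · v_P v_S / (v_P − v_S) = Δt · (6.95·3.95)/(6.95−3.95) ≈ 9.1508·Δt.
So d_A = 96.73, d_B = 135.63, d_C = 120.93 km.
Circle about each station: (x − 105.8)² + (y + 9.5)² = 96.73²; (x + 13.4)² + (y + 25.3)² = 135.63²; (x + 41.3)² + (y − 36.2)² = 120.93².
Subtracting the A equation from the B and C equations removes the quadratic terms:
-238.4 x − 31.6 y = -19503.04
-294.2 x + 91.4 y = -13535.13
Solving the 2×2 system: x ≈ 71.1, y ≈ 80.8 km.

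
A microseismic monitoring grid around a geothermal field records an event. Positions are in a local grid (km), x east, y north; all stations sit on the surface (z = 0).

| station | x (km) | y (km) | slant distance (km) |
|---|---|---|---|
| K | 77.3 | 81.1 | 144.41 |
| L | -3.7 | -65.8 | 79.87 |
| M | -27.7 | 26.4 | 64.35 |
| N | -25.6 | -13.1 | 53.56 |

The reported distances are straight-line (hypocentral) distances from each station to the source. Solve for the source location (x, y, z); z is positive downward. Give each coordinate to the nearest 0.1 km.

x ≈ -22.0 km, y ≈ -9.2 km, depth ≈ 53.3 km

Each station gives a sphere (x−x_i)² + (y−y_i)² + z² = d_i² (stations at z=0).
Subtracting the K sphere from L and M: z² cancels, leaving linear equations in x and y:
-162.0 x − 293.8 y = 6265.86
-210.0 x − 109.4 y = 5625.08
Solving: x ≈ -21.993, y ≈ -9.200 km (keep extra digits for the depth step; rounded: -22.0, -9.2).
Then from the K sphere: z² = 144.41² − (x − 77.3)² − (y − 81.1)² with x = -21.993, y = -9.200, so z ≈ 53.302 ≈ 53.3 km.
Check against N (with the unrounded solution): distance 53.57 ≈ 53.56 km. ✓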